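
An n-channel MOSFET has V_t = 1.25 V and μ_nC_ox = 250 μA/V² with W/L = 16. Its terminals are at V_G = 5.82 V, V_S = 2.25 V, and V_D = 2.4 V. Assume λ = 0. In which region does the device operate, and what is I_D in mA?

Triode; I_D = 1.35 mA

V_GS = V_G − V_S = 5.82 − 2.25 = 3.57 V; V_DS = V_D − V_S = 2.4 − 2.25 = 0.15 V.
k_n = μ_nC_ox · (W/L) = 4 mA/V².
V_ov = V_GS − V_t = 3.57 − 1.25 = 2.32 V.
Since V_DS = 0.15 V < V_ov = 2.32 V, the device is in the triode region.
I_D = k_n [V_ov · V_DS − ½ V_DS²] = 4 × [2.32 × 0.15 − 0.5 × 0.15²] = 1.35 mA.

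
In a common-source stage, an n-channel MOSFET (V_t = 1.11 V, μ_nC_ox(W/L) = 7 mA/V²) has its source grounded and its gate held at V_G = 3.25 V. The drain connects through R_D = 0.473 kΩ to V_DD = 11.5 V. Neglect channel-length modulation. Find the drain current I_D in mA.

I_D = 16.0 mA

V_GS = V_G = 3.25 V, so V_ov = 3.25 − 1.11 = 2.14 V.
Assume saturation: I_D = ½ k_n V_ov² = 0.5 × 7 × 2.14² = 16 mA, giving V_DS = V_DD − I_D R_D = 11.5 − 16 × 0.473 = 3.92 V.
V_DS = 3.92 V ≥ V_ov = 2.14 V, confirming saturation.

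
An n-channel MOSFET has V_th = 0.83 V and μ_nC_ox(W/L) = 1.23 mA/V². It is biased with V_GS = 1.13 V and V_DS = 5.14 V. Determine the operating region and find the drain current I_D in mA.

V_ov = V_GS − V_th = 1.13 − 0.83 = 0.3 V.
Since V_DS = 5.14 V ≥ V_ov = 0.3 V, the device is in saturation.
I_D = ½ k_n V_ov² = 0.5 × 1.23 × 0.3² = 0.0553 mA.

Saturation; I_D = 0.0553 mA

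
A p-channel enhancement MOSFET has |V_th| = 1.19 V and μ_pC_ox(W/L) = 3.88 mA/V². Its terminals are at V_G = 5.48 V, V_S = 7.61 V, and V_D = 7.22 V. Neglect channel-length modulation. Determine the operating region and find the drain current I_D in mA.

Triode; I_D = 1.13 mA

V_SG = V_S − V_G = 7.61 − 5.48 = 2.13 V; V_SD = V_S − V_D = 7.61 − 7.22 = 0.39 V.
V_ov = V_SG − |V_th| = 2.13 − 1.19 = 0.94 V.
Since V_SD = 0.39 V < V_ov = 0.94 V, the device is in the triode region.
I_D = k_p [V_ov · V_SD − ½ V_SD²] = 3.88 × [0.94 × 0.39 − 0.5 × 0.39²] = 1.13 mA.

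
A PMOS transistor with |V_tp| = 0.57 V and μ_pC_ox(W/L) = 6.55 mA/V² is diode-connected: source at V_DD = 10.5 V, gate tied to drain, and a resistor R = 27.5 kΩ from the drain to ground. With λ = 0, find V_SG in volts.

With gate tied to drain, V_SG = V_SD ≥ V_SG − |V_tp|, so the device is in saturation.
KCL at the drain: ½ k_p (V_SG − |V_tp|)² = (V_DD − V_SG)/R.
Let x = V_SG − 0.57. Then 90.1 x² + x − 9.93 = 0, giving x = 0.327 V (positive root), so V_SG = 0.897 V.
I_D = (V_DD − V_SG)/R = (10.5 − 0.897) / 27.5 = 0.349 mA.

V_SG = 0.897 V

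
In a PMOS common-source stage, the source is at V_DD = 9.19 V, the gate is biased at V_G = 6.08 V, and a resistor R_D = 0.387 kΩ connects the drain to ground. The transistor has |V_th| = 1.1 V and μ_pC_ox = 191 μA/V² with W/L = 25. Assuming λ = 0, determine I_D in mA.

V_SG = V_DD − V_G = 9.19 − 6.08 = 3.11 V, so V_ov = 3.11 − 1.1 = 2.01 V.
k_p = μ_pC_ox · (W/L) = 4.775 mA/V².
Assume saturation: I_D = ½ k_p V_ov² = 0.5 × 4.775 × 2.01² = 9.65 mA, giving V_SD = V_DD − I_D R_D = 9.19 − 9.65 × 0.387 = 5.46 V.
V_SD = 5.46 V ≥ V_ov = 2.01 V, confirming saturation.

I_D = 9.65 mA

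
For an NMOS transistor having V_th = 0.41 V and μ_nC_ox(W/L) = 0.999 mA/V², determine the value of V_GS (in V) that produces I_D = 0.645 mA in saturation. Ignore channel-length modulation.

V_GS = 1.55 V

In saturation I_D = ½ k_n (V_GS − V_th)², so V_GS − V_th = √(2 I_D / k_n) = √(2 × 0.645 / 0.999) = 1.14 V.
V_GS = 0.41 + 1.14 = 1.55 V.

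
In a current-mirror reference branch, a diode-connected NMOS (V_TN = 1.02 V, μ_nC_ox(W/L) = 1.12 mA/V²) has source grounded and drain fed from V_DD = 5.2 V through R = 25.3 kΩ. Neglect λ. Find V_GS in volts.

V_GS = 1.53 V

With gate tied to drain, V_GS = V_DS ≥ V_GS − V_TN, so the device is in saturation.
KCL at the drain: ½ k_n (V_GS − V_TN)² = (V_DD − V_GS)/R.
Let x = V_GS − 1.02. Then 14.2 x² + x − 4.18 = 0, giving x = 0.509 V (positive root), so V_GS = 1.53 V.
I_D = (V_DD − V_GS)/R = (5.2 − 1.53) / 25.3 = 0.145 mA.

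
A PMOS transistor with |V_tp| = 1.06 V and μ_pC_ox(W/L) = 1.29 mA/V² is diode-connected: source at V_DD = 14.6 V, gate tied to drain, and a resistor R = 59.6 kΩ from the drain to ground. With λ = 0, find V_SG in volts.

V_SG = 1.64 V

With gate tied to drain, V_SG = V_SD ≥ V_SG − |V_tp|, so the device is in saturation.
KCL at the drain: ½ k_p (V_SG − |V_tp|)² = (V_DD − V_SG)/R.
Let x = V_SG − 1.06. Then 38.4 x² + x − 13.54 = 0, giving x = 0.581 V (positive root), so V_SG = 1.64 V.
I_D = (V_DD − V_SG)/R = (14.6 − 1.64) / 59.6 = 0.217 mA.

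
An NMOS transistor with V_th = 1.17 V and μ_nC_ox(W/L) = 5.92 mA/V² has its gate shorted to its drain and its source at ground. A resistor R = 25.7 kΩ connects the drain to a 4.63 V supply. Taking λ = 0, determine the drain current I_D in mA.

With gate tied to drain, V_GS = V_DS ≥ V_GS − V_th, so the device is in saturation.
KCL at the drain: ½ k_n (V_GS − V_th)² = (V_DD − V_GS)/R.
Let x = V_GS − 1.17. Then 76.1 x² + x − 3.46 = 0, giving x = 0.207 V (positive root), so V_GS = 1.38 V.
I_D = (V_DD − V_GS)/R = (4.63 − 1.38) / 25.7 = 0.127 mA.

I_D = 0.127 mA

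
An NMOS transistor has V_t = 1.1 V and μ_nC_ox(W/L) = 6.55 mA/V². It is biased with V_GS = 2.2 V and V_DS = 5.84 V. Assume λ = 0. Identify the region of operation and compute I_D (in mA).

Saturation; I_D = 3.96 mA

V_ov = V_GS − V_t = 2.2 − 1.1 = 1.1 V.
Since V_DS = 5.84 V ≥ V_ov = 1.1 V, the device is in saturation.
I_D = ½ k_n V_ov² = 0.5 × 6.55 × 1.1² = 3.96 mA.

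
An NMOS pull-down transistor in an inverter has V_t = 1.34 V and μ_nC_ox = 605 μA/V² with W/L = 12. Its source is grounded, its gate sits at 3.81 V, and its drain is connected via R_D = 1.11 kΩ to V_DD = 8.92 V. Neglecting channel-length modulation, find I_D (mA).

I_D = 7.61 mA

V_GS = V_G = 3.81 V, so V_ov = 3.81 − 1.34 = 2.47 V.
k_n = μ_nC_ox · (W/L) = 7.26 mA/V².
Assume saturation: I_D = ½ k_n V_ov² = 0.5 × 7.26 × 2.47² = 22.1 mA, giving V_DS = V_DD − I_D R_D = 8.92 − 22.1 × 1.11 = -15.7 V.
But -15.7 V < V_ov = 2.47 V, so the device is actually in triode.
In triode I_D = k_n[V_ov V_DS − ½ V_DS²] and I_D = (V_DD − V_DS)/R_D. Equating: 4.03 V_DS² − 20.9 V_DS + 8.92 = 0, giving V_DS = 0.469 V (the root below V_ov).
I_D = (8.92 − 0.469) / 1.11 = 7.61 mA.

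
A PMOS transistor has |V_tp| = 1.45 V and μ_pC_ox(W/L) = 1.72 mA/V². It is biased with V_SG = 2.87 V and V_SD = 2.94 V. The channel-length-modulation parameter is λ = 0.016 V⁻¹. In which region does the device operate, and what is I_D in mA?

Saturation; I_D = 1.82 mA

V_ov = V_SG − |V_tp| = 2.87 − 1.45 = 1.42 V.
Since V_SD = 2.94 V ≥ V_ov = 1.42 V, the device is in saturation.
I_D = ½ k_p V_ov² (1 + λ V_SD) = 0.5 × 1.72 × 1.42² × (1 + 0.016 × 2.94) = 1.82 mA.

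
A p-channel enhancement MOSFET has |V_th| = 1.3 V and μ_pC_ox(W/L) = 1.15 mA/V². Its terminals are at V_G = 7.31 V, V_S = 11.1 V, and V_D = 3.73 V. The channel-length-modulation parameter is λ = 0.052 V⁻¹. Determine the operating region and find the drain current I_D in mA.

V_SG = V_S − V_G = 11.1 − 7.31 = 3.79 V; V_SD = V_S − V_D = 11.1 − 3.73 = 7.37 V.
V_ov = V_SG − |V_th| = 3.79 − 1.3 = 2.49 V.
Since V_SD = 7.37 V ≥ V_ov = 2.49 V, the device is in saturation.
I_D = ½ k_p V_ov² (1 + λ V_SD) = 0.5 × 1.15 × 2.49² × (1 + 0.052 × 7.37) = 4.93 mA.

Saturation; I_D = 4.93 mA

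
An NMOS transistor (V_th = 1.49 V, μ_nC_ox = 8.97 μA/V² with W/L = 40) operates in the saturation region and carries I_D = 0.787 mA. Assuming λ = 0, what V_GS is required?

k_n = μ_nC_ox · (W/L) = 0.3588 mA/V².
In saturation I_D = ½ k_n (V_GS − V_th)², so V_GS − V_th = √(2 I_D / k_n) = √(2 × 0.787 / 0.3588) = 2.09 V.
V_GS = 1.49 + 2.09 = 3.58 V.

V_GS = 3.58 V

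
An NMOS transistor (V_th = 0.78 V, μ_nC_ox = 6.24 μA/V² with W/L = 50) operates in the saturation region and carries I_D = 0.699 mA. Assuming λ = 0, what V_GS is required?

V_GS = 2.90 V

k_n = μ_nC_ox · (W/L) = 0.312 mA/V².
In saturation I_D = ½ k_n (V_GS − V_th)², so V_GS − V_th = √(2 I_D / k_n) = √(2 × 0.699 / 0.312) = 2.12 V.
V_GS = 0.78 + 2.12 = 2.9 V.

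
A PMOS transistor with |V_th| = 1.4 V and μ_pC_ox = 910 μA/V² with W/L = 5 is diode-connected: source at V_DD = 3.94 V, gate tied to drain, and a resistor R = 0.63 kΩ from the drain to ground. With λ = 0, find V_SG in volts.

V_SG = 2.43 V

With gate tied to drain, V_SG = V_SD ≥ V_SG − |V_th|, so the device is in saturation.
k_p = μ_pC_ox · (W/L) = 4.55 mA/V².
KCL at the drain: ½ k_p (V_SG − |V_th|)² = (V_DD − V_SG)/R.
Let x = V_SG − 1.4. Then 1.43 x² + x − 2.54 = 0, giving x = 1.03 V (positive root), so V_SG = 2.43 V.
I_D = (V_DD − V_SG)/R = (3.94 − 2.43) / 0.63 = 2.4 mA.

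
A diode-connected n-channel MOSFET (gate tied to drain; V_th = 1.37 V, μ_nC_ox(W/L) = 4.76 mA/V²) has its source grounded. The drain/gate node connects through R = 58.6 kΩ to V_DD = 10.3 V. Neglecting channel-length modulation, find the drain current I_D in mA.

With gate tied to drain, V_GS = V_DS ≥ V_GS − V_th, so the device is in saturation.
KCL at the drain: ½ k_n (V_GS − V_th)² = (V_DD − V_GS)/R.
Let x = V_GS − 1.37. Then 139 x² + x − 8.93 = 0, giving x = 0.249 V (positive root), so V_GS = 1.62 V.
I_D = (V_DD − V_GS)/R = (10.3 − 1.62) / 58.6 = 0.148 mA.

I_D = 0.148 mA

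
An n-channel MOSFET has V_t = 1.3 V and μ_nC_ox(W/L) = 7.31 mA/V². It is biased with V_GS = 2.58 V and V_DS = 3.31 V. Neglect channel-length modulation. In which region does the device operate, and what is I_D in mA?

Saturation; I_D = 5.99 mA

V_ov = V_GS − V_t = 2.58 − 1.3 = 1.28 V.
Since V_DS = 3.31 V ≥ V_ov = 1.28 V, the device is in saturation.
I_D = ½ k_n V_ov² = 0.5 × 7.31 × 1.28² = 5.99 mA.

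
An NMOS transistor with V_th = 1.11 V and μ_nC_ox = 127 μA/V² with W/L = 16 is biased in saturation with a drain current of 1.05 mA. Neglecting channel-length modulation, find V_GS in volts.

k_n = μ_nC_ox · (W/L) = 2.032 mA/V².
In saturation I_D = ½ k_n (V_GS − V_th)², so V_GS − V_th = √(2 I_D / k_n) = √(2 × 1.05 / 2.032) = 1.02 V.
V_GS = 1.11 + 1.02 = 2.13 V.

V_GS = 2.13 V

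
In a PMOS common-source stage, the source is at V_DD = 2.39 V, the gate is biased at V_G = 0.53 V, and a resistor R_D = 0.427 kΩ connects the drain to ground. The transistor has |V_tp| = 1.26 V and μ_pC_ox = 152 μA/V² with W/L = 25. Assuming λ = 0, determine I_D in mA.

V_SG = V_DD − V_G = 2.39 − 0.53 = 1.86 V, so V_ov = 1.86 − 1.26 = 0.6 V.
k_p = μ_pC_ox · (W/L) = 3.8 mA/V².
Assume saturation: I_D = ½ k_p V_ov² = 0.5 × 3.8 × 0.6² = 0.684 mA, giving V_SD = V_DD − I_D R_D = 2.39 − 0.684 × 0.427 = 2.1 V.
V_SD = 2.1 V ≥ V_ov = 0.6 V, confirming saturation.

I_D = 0.684 mA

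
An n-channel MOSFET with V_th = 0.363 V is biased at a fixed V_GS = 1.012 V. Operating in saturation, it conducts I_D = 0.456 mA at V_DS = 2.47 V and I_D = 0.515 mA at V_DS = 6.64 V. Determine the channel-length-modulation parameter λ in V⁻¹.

λ = 0.0336 V⁻¹

With V_GS fixed, I_D ∝ (1 + λ V_DS) in saturation, so I_D2/I_D1 = (1 + λ V_DS2)/(1 + λ V_DS1).
0.515/0.456 = 1.129 = (1 + 6.64 λ)/(1 + 2.47 λ).
Solving: λ (I_D1 V_DS2 − I_D2 V_DS1) = I_D2 − I_D1, so λ = (0.515 − 0.456) / (0.456 × 6.64 − 0.515 × 2.47) = 0.059 / 1.76 = 0.0336 V⁻¹.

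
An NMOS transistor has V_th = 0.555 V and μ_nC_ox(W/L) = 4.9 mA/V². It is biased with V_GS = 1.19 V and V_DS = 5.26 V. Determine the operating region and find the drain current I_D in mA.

V_ov = V_GS − V_th = 1.19 − 0.555 = 0.635 V.
Since V_DS = 5.26 V ≥ V_ov = 0.635 V, the device is in saturation.
I_D = ½ k_n V_ov² = 0.5 × 4.9 × 0.635² = 0.988 mA.

Saturation; I_D = 0.988 mA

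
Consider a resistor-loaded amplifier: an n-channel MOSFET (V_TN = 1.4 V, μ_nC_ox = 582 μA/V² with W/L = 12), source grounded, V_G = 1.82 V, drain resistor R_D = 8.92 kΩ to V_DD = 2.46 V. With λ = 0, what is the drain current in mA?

I_D = 0.264 mA

V_GS = V_G = 1.82 V, so V_ov = 1.82 − 1.4 = 0.42 V.
k_n = μ_nC_ox · (W/L) = 6.984 mA/V².
Assume saturation: I_D = ½ k_n V_ov² = 0.5 × 6.984 × 0.42² = 0.616 mA, giving V_DS = V_DD − I_D R_D = 2.46 − 0.616 × 8.92 = -3.03 V.
But -3.03 V < V_ov = 0.42 V, so the device is actually in triode.
In triode I_D = k_n[V_ov V_DS − ½ V_DS²] and I_D = (V_DD − V_DS)/R_D. Equating: 31.1 V_DS² − 27.16 V_DS + 2.46 = 0, giving V_DS = 0.103 V (the root below V_ov).
I_D = (2.46 − 0.103) / 8.92 = 0.264 mA.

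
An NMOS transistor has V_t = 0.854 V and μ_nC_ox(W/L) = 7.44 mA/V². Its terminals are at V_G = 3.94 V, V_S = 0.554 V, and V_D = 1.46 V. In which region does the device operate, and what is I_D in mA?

V_GS = V_G − V_S = 3.94 − 0.554 = 3.39 V; V_DS = V_D − V_S = 1.46 − 0.554 = 0.906 V.
V_ov = V_GS − V_t = 3.39 − 0.854 = 2.53 V.
Since V_DS = 0.906 V < V_ov = 2.53 V, the device is in the triode region.
I_D = k_n [V_ov · V_DS − ½ V_DS²] = 7.44 × [2.53 × 0.906 − 0.5 × 0.906²] = 14 mA.

Triode; I_D = 14.0 mA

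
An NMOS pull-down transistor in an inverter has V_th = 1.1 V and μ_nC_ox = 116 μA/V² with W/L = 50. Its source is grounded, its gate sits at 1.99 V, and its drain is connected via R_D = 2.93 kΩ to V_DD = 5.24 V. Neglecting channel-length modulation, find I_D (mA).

I_D = 1.65 mA

V_GS = V_G = 1.99 V, so V_ov = 1.99 − 1.1 = 0.89 V.
k_n = μ_nC_ox · (W/L) = 5.8 mA/V².
Assume saturation: I_D = ½ k_n V_ov² = 0.5 × 5.8 × 0.89² = 2.3 mA, giving V_DS = V_DD − I_D R_D = 5.24 − 2.3 × 2.93 = -1.49 V.
But -1.49 V < V_ov = 0.89 V, so the device is actually in triode.
In triode I_D = k_n[V_ov V_DS − ½ V_DS²] and I_D = (V_DD − V_DS)/R_D. Equating: 8.5 V_DS² − 16.12 V_DS + 5.24 = 0, giving V_DS = 0.416 V (the root below V_ov).
I_D = (5.24 − 0.416) / 2.93 = 1.65 mA.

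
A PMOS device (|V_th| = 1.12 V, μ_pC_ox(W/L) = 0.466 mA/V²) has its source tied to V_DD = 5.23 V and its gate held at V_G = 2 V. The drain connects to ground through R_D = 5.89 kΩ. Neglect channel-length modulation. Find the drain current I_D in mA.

I_D = 0.726 mA

V_SG = V_DD − V_G = 5.23 − 2 = 3.23 V, so V_ov = 3.23 − 1.12 = 2.11 V.
Assume saturation: I_D = ½ k_p V_ov² = 0.5 × 0.466 × 2.11² = 1.04 mA, giving V_SD = V_DD − I_D R_D = 5.23 − 1.04 × 5.89 = -0.88 V.
But -0.88 V < V_ov = 2.11 V, so the device is actually in triode.
In triode I_D = k_p[V_ov V_SD − ½ V_SD²] and I_D = (V_DD − V_SD)/R_D. Equating: 1.37 V_SD² − 6.791 V_SD + 5.23 = 0, giving V_SD = 0.954 V (the root below V_ov).
I_D = (5.23 − 0.954) / 5.89 = 0.726 mA.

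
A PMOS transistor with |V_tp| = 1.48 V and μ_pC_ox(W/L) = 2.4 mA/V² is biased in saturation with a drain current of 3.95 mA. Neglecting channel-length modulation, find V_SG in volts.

V_SG = 3.29 V

In saturation I_D = ½ k_p (V_SG − |V_tp|)², so V_SG − |V_tp| = √(2 I_D / k_p) = √(2 × 3.95 / 2.4) = 1.81 V.
V_SG = 1.48 + 1.81 = 3.29 V.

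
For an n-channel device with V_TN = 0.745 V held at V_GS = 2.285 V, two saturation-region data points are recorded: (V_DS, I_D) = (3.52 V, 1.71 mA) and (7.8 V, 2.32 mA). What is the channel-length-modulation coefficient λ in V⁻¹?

λ = 0.118 V⁻¹

With V_GS fixed, I_D ∝ (1 + λ V_DS) in saturation, so I_D2/I_D1 = (1 + λ V_DS2)/(1 + λ V_DS1).
2.32/1.71 = 1.357 = (1 + 7.8 λ)/(1 + 3.52 λ).
Solving: λ (I_D1 V_DS2 − I_D2 V_DS1) = I_D2 − I_D1, so λ = (2.32 − 1.71) / (1.71 × 7.8 − 2.32 × 3.52) = 0.61 / 5.17 = 0.118 V⁻¹.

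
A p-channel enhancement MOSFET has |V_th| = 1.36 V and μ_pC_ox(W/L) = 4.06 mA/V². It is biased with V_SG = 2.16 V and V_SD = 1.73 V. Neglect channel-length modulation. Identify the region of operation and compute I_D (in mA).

Saturation; I_D = 1.30 mA

V_ov = V_SG − |V_th| = 2.16 − 1.36 = 0.8 V.
Since V_SD = 1.73 V ≥ V_ov = 0.8 V, the device is in saturation.
I_D = ½ k_p V_ov² = 0.5 × 4.06 × 0.8² = 1.3 mA.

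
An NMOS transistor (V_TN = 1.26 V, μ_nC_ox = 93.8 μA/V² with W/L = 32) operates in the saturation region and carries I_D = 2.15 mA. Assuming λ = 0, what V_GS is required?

V_GS = 2.46 V

k_n = μ_nC_ox · (W/L) = 3.002 mA/V².
In saturation I_D = ½ k_n (V_GS − V_TN)², so V_GS − V_TN = √(2 I_D / k_n) = √(2 × 2.15 / 3.002) = 1.2 V.
V_GS = 1.26 + 1.2 = 2.46 V.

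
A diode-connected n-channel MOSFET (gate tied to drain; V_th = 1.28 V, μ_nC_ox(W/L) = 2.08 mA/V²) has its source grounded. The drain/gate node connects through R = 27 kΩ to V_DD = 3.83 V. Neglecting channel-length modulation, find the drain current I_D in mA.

With gate tied to drain, V_GS = V_DS ≥ V_GS − V_th, so the device is in saturation.
KCL at the drain: ½ k_n (V_GS − V_th)² = (V_DD − V_GS)/R.
Let x = V_GS − 1.28. Then 28.1 x² + x − 2.55 = 0, giving x = 0.284 V (positive root), so V_GS = 1.56 V.
I_D = (V_DD − V_GS)/R = (3.83 − 1.56) / 27 = 0.0839 mA.

I_D = 0.0839 mA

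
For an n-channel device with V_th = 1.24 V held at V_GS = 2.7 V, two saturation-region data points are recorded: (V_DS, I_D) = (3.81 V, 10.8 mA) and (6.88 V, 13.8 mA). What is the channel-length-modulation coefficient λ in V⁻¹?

With V_GS fixed, I_D ∝ (1 + λ V_DS) in saturation, so I_D2/I_D1 = (1 + λ V_DS2)/(1 + λ V_DS1).
13.8/10.8 = 1.278 = (1 + 6.88 λ)/(1 + 3.81 λ).
Solving: λ (I_D1 V_DS2 − I_D2 V_DS1) = I_D2 − I_D1, so λ = (13.8 − 10.8) / (10.8 × 6.88 − 13.8 × 3.81) = 3 / 21.7 = 0.138 V⁻¹.

λ = 0.138 V⁻¹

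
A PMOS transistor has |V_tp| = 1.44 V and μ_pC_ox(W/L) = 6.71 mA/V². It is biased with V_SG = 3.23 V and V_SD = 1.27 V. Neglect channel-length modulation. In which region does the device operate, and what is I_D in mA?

V_ov = V_SG − |V_tp| = 3.23 − 1.44 = 1.79 V.
Since V_SD = 1.27 V < V_ov = 1.79 V, the device is in the triode region.
I_D = k_p [V_ov · V_SD − ½ V_SD²] = 6.71 × [1.79 × 1.27 − 0.5 × 1.27²] = 9.84 mA.

Triode; I_D = 9.84 mA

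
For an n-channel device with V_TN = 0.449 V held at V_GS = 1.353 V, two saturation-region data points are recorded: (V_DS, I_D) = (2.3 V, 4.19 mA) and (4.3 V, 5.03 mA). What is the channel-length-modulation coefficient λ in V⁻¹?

λ = 0.130 V⁻¹

With V_GS fixed, I_D ∝ (1 + λ V_DS) in saturation, so I_D2/I_D1 = (1 + λ V_DS2)/(1 + λ V_DS1).
5.03/4.19 = 1.2 = (1 + 4.3 λ)/(1 + 2.3 λ).
Solving: λ (I_D1 V_DS2 − I_D2 V_DS1) = I_D2 − I_D1, so λ = (5.03 − 4.19) / (4.19 × 4.3 − 5.03 × 2.3) = 0.84 / 6.45 = 0.13 V⁻¹.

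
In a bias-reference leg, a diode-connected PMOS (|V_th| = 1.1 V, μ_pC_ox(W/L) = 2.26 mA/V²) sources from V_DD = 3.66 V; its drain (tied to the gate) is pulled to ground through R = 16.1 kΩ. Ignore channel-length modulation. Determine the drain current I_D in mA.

With gate tied to drain, V_SG = V_SD ≥ V_SG − |V_th|, so the device is in saturation.
KCL at the drain: ½ k_p (V_SG − |V_th|)² = (V_DD − V_SG)/R.
Let x = V_SG − 1.1. Then 18.2 x² + x − 2.56 = 0, giving x = 0.349 V (positive root), so V_SG = 1.45 V.
I_D = (V_DD − V_SG)/R = (3.66 − 1.45) / 16.1 = 0.137 mA.

I_D = 0.137 mA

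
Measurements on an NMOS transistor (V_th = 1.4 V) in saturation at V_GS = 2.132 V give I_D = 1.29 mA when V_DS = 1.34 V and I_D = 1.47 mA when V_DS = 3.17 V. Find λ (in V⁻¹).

With V_GS fixed, I_D ∝ (1 + λ V_DS) in saturation, so I_D2/I_D1 = (1 + λ V_DS2)/(1 + λ V_DS1).
1.47/1.29 = 1.14 = (1 + 3.17 λ)/(1 + 1.34 λ).
Solving: λ (I_D1 V_DS2 − I_D2 V_DS1) = I_D2 − I_D1, so λ = (1.47 − 1.29) / (1.29 × 3.17 − 1.47 × 1.34) = 0.18 / 2.12 = 0.0849 V⁻¹.

λ = 0.0849 V⁻¹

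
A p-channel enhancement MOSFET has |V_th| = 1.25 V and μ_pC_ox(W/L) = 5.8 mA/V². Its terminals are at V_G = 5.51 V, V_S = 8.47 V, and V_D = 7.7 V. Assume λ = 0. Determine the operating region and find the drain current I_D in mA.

Triode; I_D = 5.92 mA

V_SG = V_S − V_G = 8.47 − 5.51 = 2.96 V; V_SD = V_S − V_D = 8.47 − 7.7 = 0.77 V.
V_ov = V_SG − |V_th| = 2.96 − 1.25 = 1.71 V.
Since V_SD = 0.77 V < V_ov = 1.71 V, the device is in the triode region.
I_D = k_p [V_ov · V_SD − ½ V_SD²] = 5.8 × [1.71 × 0.77 − 0.5 × 0.77²] = 5.92 mA.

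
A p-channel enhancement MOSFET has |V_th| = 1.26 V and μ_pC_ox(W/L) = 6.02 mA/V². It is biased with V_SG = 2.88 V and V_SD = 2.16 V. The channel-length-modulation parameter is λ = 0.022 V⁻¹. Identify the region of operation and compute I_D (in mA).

V_ov = V_SG − |V_th| = 2.88 − 1.26 = 1.62 V.
Since V_SD = 2.16 V ≥ V_ov = 1.62 V, the device is in saturation.
I_D = ½ k_p V_ov² (1 + λ V_SD) = 0.5 × 6.02 × 1.62² × (1 + 0.022 × 2.16) = 8.27 mA.

Saturation; I_D = 8.27 mA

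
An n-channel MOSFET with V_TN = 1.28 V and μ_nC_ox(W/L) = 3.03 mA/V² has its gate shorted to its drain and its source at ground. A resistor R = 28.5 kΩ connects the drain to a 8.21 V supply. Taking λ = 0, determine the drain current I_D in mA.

I_D = 0.230 mA

With gate tied to drain, V_GS = V_DS ≥ V_GS − V_TN, so the device is in saturation.
KCL at the drain: ½ k_n (V_GS − V_TN)² = (V_DD − V_GS)/R.
Let x = V_GS − 1.28. Then 43.2 x² + x − 6.93 = 0, giving x = 0.389 V (positive root), so V_GS = 1.67 V.
I_D = (V_DD − V_GS)/R = (8.21 − 1.67) / 28.5 = 0.23 mA.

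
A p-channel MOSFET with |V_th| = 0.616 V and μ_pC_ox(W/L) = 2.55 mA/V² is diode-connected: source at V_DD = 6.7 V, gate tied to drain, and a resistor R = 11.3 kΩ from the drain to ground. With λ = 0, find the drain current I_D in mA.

I_D = 0.484 mA

With gate tied to drain, V_SG = V_SD ≥ V_SG − |V_th|, so the device is in saturation.
KCL at the drain: ½ k_p (V_SG − |V_th|)² = (V_DD − V_SG)/R.
Let x = V_SG − 0.616. Then 14.4 x² + x − 6.084 = 0, giving x = 0.616 V (positive root), so V_SG = 1.23 V.
I_D = (V_DD − V_SG)/R = (6.7 − 1.23) / 11.3 = 0.484 mA.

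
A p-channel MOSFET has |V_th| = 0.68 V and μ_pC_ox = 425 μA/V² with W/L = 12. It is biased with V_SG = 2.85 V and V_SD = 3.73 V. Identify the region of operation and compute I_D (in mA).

Saturation; I_D = 12.0 mA

k_p = μ_pC_ox · (W/L) = 5.1 mA/V².
V_ov = V_SG − |V_th| = 2.85 − 0.68 = 2.17 V.
Since V_SD = 3.73 V ≥ V_ov = 2.17 V, the device is in saturation.
I_D = ½ k_p V_ov² = 0.5 × 5.1 × 2.17² = 12 mA.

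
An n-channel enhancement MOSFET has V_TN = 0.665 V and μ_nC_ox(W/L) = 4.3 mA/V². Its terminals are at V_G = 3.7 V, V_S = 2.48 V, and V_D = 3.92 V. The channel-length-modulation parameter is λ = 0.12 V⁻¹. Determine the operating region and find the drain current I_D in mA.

Saturation; I_D = 0.777 mA

V_GS = V_G − V_S = 3.7 − 2.48 = 1.22 V; V_DS = V_D − V_S = 3.92 − 2.48 = 1.44 V.
V_ov = V_GS − V_TN = 1.22 − 0.665 = 0.555 V.
Since V_DS = 1.44 V ≥ V_ov = 0.555 V, the device is in saturation.
I_D = ½ k_n V_ov² (1 + λ V_DS) = 0.5 × 4.3 × 0.555² × (1 + 0.12 × 1.44) = 0.777 mA.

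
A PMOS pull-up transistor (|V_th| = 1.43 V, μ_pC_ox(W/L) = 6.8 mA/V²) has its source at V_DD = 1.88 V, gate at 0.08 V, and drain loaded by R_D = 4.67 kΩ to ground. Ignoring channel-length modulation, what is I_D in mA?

V_SG = V_DD − V_G = 1.88 − 0.08 = 1.8 V, so V_ov = 1.8 − 1.43 = 0.37 V.
Assume saturation: I_D = ½ k_p V_ov² = 0.5 × 6.8 × 0.37² = 0.465 mA, giving V_SD = V_DD − I_D R_D = 1.88 − 0.465 × 4.67 = -0.294 V.
But -0.294 V < V_ov = 0.37 V, so the device is actually in triode.
In triode I_D = k_p[V_ov V_SD − ½ V_SD²] and I_D = (V_DD − V_SD)/R_D. Equating: 15.9 V_SD² − 12.75 V_SD + 1.88 = 0, giving V_SD = 0.195 V (the root below V_ov).
I_D = (1.88 − 0.195) / 4.67 = 0.361 mA.

I_D = 0.361 mA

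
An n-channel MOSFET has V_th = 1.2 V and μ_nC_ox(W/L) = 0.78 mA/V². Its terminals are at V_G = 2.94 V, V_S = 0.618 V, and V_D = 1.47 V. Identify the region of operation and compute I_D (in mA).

V_GS = V_G − V_S = 2.94 − 0.618 = 2.32 V; V_DS = V_D − V_S = 1.47 − 0.618 = 0.852 V.
V_ov = V_GS − V_th = 2.32 − 1.2 = 1.12 V.
Since V_DS = 0.852 V < V_ov = 1.12 V, the device is in the triode region.
I_D = k_n [V_ov · V_DS − ½ V_DS²] = 0.78 × [1.12 × 0.852 − 0.5 × 0.852²] = 0.463 mA.

Triode; I_D = 0.463 mA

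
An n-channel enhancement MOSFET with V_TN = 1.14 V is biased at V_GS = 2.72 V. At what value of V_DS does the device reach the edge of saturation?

The boundary between triode and saturation is V_DS = V_GS − V_TN = V_ov.
V_ov = 2.72 − 1.14 = 1.58 V.

V_DS,sat = 1.58 V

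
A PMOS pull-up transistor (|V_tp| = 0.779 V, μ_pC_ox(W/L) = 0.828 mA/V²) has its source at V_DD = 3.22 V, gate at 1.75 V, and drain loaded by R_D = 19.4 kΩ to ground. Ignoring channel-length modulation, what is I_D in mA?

I_D = 0.148 mA

V_SG = V_DD − V_G = 3.22 − 1.75 = 1.47 V, so V_ov = 1.47 − 0.779 = 0.691 V.
Assume saturation: I_D = ½ k_p V_ov² = 0.5 × 0.828 × 0.691² = 0.198 mA, giving V_SD = V_DD − I_D R_D = 3.22 − 0.198 × 19.4 = -0.615 V.
But -0.615 V < V_ov = 0.691 V, so the device is actually in triode.
In triode I_D = k_p[V_ov V_SD − ½ V_SD²] and I_D = (V_DD − V_SD)/R_D. Equating: 8.03 V_SD² − 12.1 V_SD + 3.22 = 0, giving V_SD = 0.345 V (the root below V_ov).
I_D = (3.22 − 0.345) / 19.4 = 0.148 mA.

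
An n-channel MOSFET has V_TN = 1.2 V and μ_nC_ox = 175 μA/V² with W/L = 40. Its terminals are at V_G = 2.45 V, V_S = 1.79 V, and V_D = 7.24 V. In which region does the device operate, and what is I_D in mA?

V_GS = V_G − V_S = 2.45 − 1.79 = 0.66 V; V_DS = V_D − V_S = 7.24 − 1.79 = 5.45 V.
V_GS = 0.66 V < V_TN = 1.2 V, so the transistor is in cutoff.

Cutoff; I_D = 0 mA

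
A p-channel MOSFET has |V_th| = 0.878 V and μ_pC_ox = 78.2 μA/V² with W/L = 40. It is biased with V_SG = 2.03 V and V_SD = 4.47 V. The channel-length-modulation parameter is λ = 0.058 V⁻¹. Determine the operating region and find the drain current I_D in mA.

k_p = μ_pC_ox · (W/L) = 3.128 mA/V².
V_ov = V_SG − |V_th| = 2.03 − 0.878 = 1.15 V.
Since V_SD = 4.47 V ≥ V_ov = 1.15 V, the device is in saturation.
I_D = ½ k_p V_ov² (1 + λ V_SD) = 0.5 × 3.128 × 1.15² × (1 + 0.058 × 4.47) = 2.61 mA.

Saturation; I_D = 2.61 mA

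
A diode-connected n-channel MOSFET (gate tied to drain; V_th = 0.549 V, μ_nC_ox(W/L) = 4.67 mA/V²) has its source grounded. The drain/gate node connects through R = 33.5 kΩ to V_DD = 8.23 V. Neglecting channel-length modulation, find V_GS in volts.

V_GS = 0.856 V

With gate tied to drain, V_GS = V_DS ≥ V_GS − V_th, so the device is in saturation.
KCL at the drain: ½ k_n (V_GS − V_th)² = (V_DD − V_GS)/R.
Let x = V_GS − 0.549. Then 78.2 x² + x − 7.681 = 0, giving x = 0.307 V (positive root), so V_GS = 0.856 V.
I_D = (V_DD − V_GS)/R = (8.23 − 0.856) / 33.5 = 0.22 mA.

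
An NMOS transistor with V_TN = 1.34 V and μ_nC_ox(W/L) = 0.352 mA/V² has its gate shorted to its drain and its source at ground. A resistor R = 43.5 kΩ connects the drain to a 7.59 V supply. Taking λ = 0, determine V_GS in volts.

V_GS = 2.18 V

With gate tied to drain, V_GS = V_DS ≥ V_GS − V_TN, so the device is in saturation.
KCL at the drain: ½ k_n (V_GS − V_TN)² = (V_DD − V_GS)/R.
Let x = V_GS − 1.34. Then 7.66 x² + x − 6.25 = 0, giving x = 0.841 V (positive root), so V_GS = 2.18 V.
I_D = (V_DD − V_GS)/R = (7.59 − 2.18) / 43.5 = 0.124 mA.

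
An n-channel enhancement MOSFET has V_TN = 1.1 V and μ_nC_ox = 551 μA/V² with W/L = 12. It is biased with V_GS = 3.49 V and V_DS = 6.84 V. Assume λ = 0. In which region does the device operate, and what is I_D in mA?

Saturation; I_D = 18.9 mA

k_n = μ_nC_ox · (W/L) = 6.612 mA/V².
V_ov = V_GS − V_TN = 3.49 − 1.1 = 2.39 V.
Since V_DS = 6.84 V ≥ V_ov = 2.39 V, the device is in saturation.
I_D = ½ k_n V_ov² = 0.5 × 6.612 × 2.39² = 18.9 mA.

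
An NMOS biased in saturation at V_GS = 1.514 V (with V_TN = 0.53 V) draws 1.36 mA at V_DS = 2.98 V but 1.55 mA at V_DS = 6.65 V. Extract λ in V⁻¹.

With V_GS fixed, I_D ∝ (1 + λ V_DS) in saturation, so I_D2/I_D1 = (1 + λ V_DS2)/(1 + λ V_DS1).
1.55/1.36 = 1.14 = (1 + 6.65 λ)/(1 + 2.98 λ).
Solving: λ (I_D1 V_DS2 − I_D2 V_DS1) = I_D2 − I_D1, so λ = (1.55 − 1.36) / (1.36 × 6.65 − 1.55 × 2.98) = 0.19 / 4.43 = 0.0429 V⁻¹.

λ = 0.0429 V⁻¹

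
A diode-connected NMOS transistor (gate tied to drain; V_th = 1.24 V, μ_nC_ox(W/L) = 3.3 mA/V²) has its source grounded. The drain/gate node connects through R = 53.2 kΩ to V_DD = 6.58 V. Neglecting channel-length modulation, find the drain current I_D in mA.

With gate tied to drain, V_GS = V_DS ≥ V_GS − V_th, so the device is in saturation.
KCL at the drain: ½ k_n (V_GS − V_th)² = (V_DD − V_GS)/R.
Let x = V_GS − 1.24. Then 87.8 x² + x − 5.34 = 0, giving x = 0.241 V (positive root), so V_GS = 1.48 V.
I_D = (V_DD − V_GS)/R = (6.58 − 1.48) / 53.2 = 0.0958 mA.

I_D = 0.0958 mA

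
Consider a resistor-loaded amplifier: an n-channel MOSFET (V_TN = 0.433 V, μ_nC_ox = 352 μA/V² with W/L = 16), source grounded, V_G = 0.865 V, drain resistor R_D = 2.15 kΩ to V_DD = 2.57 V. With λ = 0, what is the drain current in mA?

V_GS = V_G = 0.865 V, so V_ov = 0.865 − 0.433 = 0.432 V.
k_n = μ_nC_ox · (W/L) = 5.632 mA/V².
Assume saturation: I_D = ½ k_n V_ov² = 0.5 × 5.632 × 0.432² = 0.526 mA, giving V_DS = V_DD − I_D R_D = 2.57 − 0.526 × 2.15 = 1.44 V.
V_DS = 1.44 V ≥ V_ov = 0.432 V, confirming saturation.

I_D = 0.526 mA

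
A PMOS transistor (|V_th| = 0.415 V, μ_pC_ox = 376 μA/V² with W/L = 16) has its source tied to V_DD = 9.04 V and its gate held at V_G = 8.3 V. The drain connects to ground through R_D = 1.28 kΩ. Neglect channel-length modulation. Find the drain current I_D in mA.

V_SG = V_DD − V_G = 9.04 − 8.3 = 0.74 V, so V_ov = 0.74 − 0.415 = 0.325 V.
k_p = μ_pC_ox · (W/L) = 6.016 mA/V².
Assume saturation: I_D = ½ k_p V_ov² = 0.5 × 6.016 × 0.325² = 0.318 mA, giving V_SD = V_DD − I_D R_D = 9.04 − 0.318 × 1.28 = 8.63 V.
V_SD = 8.63 V ≥ V_ov = 0.325 V, confirming saturation.

I_D = 0.318 mA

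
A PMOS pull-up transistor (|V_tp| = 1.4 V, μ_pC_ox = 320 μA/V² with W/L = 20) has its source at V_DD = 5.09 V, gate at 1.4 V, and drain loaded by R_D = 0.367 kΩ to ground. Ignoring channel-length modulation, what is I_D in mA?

I_D = 11.2 mA

V_SG = V_DD − V_G = 5.09 − 1.4 = 3.69 V, so V_ov = 3.69 − 1.4 = 2.29 V.
k_p = μ_pC_ox · (W/L) = 6.4 mA/V².
Assume saturation: I_D = ½ k_p V_ov² = 0.5 × 6.4 × 2.29² = 16.8 mA, giving V_SD = V_DD − I_D R_D = 5.09 − 16.8 × 0.367 = -1.07 V.
But -1.07 V < V_ov = 2.29 V, so the device is actually in triode.
In triode I_D = k_p[V_ov V_SD − ½ V_SD²] and I_D = (V_DD − V_SD)/R_D. Equating: 1.17 V_SD² − 6.379 V_SD + 5.09 = 0, giving V_SD = 0.972 V (the root below V_ov).
I_D = (5.09 − 0.972) / 0.367 = 11.2 mA.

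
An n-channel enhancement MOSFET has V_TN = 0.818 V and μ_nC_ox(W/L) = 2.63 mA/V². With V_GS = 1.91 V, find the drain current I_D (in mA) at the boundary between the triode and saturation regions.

At the boundary V_DS = V_ov = V_GS − V_TN = 1.91 − 0.818 = 1.09 V.
I_D = ½ k_n V_ov² = 0.5 × 2.63 × 1.09² = 1.57 mA.

I_D = 1.57 mA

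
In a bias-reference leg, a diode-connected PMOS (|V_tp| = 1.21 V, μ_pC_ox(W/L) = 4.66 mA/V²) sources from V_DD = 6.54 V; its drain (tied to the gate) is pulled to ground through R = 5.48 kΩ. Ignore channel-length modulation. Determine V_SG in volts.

V_SG = 1.82 V

With gate tied to drain, V_SG = V_SD ≥ V_SG − |V_tp|, so the device is in saturation.
KCL at the drain: ½ k_p (V_SG − |V_tp|)² = (V_DD − V_SG)/R.
Let x = V_SG − 1.21. Then 12.8 x² + x − 5.33 = 0, giving x = 0.608 V (positive root), so V_SG = 1.82 V.
I_D = (V_DD − V_SG)/R = (6.54 − 1.82) / 5.48 = 0.862 mA.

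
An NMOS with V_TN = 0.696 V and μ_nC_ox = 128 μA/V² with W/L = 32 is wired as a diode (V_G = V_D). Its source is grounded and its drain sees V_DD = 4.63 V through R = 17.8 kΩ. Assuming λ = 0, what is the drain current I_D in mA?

I_D = 0.203 mA

With gate tied to drain, V_GS = V_DS ≥ V_GS − V_TN, so the device is in saturation.
k_n = μ_nC_ox · (W/L) = 4.096 mA/V².
KCL at the drain: ½ k_n (V_GS − V_TN)² = (V_DD − V_GS)/R.
Let x = V_GS − 0.696. Then 36.5 x² + x − 3.934 = 0, giving x = 0.315 V (positive root), so V_GS = 1.01 V.
I_D = (V_DD − V_GS)/R = (4.63 − 1.01) / 17.8 = 0.203 mA.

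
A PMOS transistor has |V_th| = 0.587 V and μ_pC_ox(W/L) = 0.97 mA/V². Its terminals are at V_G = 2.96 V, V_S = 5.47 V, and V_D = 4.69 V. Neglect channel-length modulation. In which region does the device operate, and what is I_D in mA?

V_SG = V_S − V_G = 5.47 − 2.96 = 2.51 V; V_SD = V_S − V_D = 5.47 − 4.69 = 0.78 V.
V_ov = V_SG − |V_th| = 2.51 − 0.587 = 1.92 V.
Since V_SD = 0.78 V < V_ov = 1.92 V, the device is in the triode region.
I_D = k_p [V_ov · V_SD − ½ V_SD²] = 0.97 × [1.92 × 0.78 − 0.5 × 0.78²] = 1.16 mA.

Triode; I_D = 1.16 mA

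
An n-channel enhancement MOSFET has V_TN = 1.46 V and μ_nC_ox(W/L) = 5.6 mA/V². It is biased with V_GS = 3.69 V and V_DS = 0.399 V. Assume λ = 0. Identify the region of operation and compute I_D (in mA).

Triode; I_D = 4.54 mA

V_ov = V_GS − V_TN = 3.69 − 1.46 = 2.23 V.
Since V_DS = 0.399 V < V_ov = 2.23 V, the device is in the triode region.
I_D = k_n [V_ov · V_DS − ½ V_DS²] = 5.6 × [2.23 × 0.399 − 0.5 × 0.399²] = 4.54 mA.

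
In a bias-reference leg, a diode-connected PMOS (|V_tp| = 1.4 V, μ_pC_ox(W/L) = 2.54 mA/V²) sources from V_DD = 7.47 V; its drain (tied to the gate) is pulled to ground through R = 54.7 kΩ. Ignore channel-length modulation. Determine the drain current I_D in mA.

I_D = 0.106 mA

With gate tied to drain, V_SG = V_SD ≥ V_SG − |V_tp|, so the device is in saturation.
KCL at the drain: ½ k_p (V_SG − |V_tp|)² = (V_DD − V_SG)/R.
Let x = V_SG − 1.4. Then 69.5 x² + x − 6.07 = 0, giving x = 0.288 V (positive root), so V_SG = 1.69 V.
I_D = (V_DD − V_SG)/R = (7.47 − 1.69) / 54.7 = 0.106 mA.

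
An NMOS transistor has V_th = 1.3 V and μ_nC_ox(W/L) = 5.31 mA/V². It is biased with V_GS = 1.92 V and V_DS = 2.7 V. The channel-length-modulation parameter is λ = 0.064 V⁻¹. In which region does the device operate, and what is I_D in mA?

V_ov = V_GS − V_th = 1.92 − 1.3 = 0.62 V.
Since V_DS = 2.7 V ≥ V_ov = 0.62 V, the device is in saturation.
I_D = ½ k_n V_ov² (1 + λ V_DS) = 0.5 × 5.31 × 0.62² × (1 + 0.064 × 2.7) = 1.2 mA.

Saturation; I_D = 1.20 mA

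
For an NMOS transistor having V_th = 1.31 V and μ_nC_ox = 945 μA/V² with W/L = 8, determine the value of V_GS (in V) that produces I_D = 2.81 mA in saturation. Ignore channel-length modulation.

V_GS = 2.17 V

k_n = μ_nC_ox · (W/L) = 7.56 mA/V².
In saturation I_D = ½ k_n (V_GS − V_th)², so V_GS − V_th = √(2 I_D / k_n) = √(2 × 2.81 / 7.56) = 0.862 V.
V_GS = 1.31 + 0.862 = 2.17 V.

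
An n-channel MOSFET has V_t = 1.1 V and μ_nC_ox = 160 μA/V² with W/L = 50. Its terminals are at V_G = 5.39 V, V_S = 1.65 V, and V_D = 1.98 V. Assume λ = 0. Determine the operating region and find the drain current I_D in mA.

V_GS = V_G − V_S = 5.39 − 1.65 = 3.74 V; V_DS = V_D − V_S = 1.98 − 1.65 = 0.33 V.
k_n = μ_nC_ox · (W/L) = 8 mA/V².
V_ov = V_GS − V_t = 3.74 − 1.1 = 2.64 V.
Since V_DS = 0.33 V < V_ov = 2.64 V, the device is in the triode region.
I_D = k_n [V_ov · V_DS − ½ V_DS²] = 8 × [2.64 × 0.33 − 0.5 × 0.33²] = 6.53 mA.

Triode; I_D = 6.53 mA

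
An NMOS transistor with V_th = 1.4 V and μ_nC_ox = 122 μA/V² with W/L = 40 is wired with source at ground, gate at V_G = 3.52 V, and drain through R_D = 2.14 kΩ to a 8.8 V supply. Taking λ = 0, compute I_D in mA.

I_D = 3.92 mA

V_GS = V_G = 3.52 V, so V_ov = 3.52 − 1.4 = 2.12 V.
k_n = μ_nC_ox · (W/L) = 4.88 mA/V².
Assume saturation: I_D = ½ k_n V_ov² = 0.5 × 4.88 × 2.12² = 11 mA, giving V_DS = V_DD − I_D R_D = 8.8 − 11 × 2.14 = -14.7 V.
But -14.7 V < V_ov = 2.12 V, so the device is actually in triode.
In triode I_D = k_n[V_ov V_DS − ½ V_DS²] and I_D = (V_DD − V_DS)/R_D. Equating: 5.22 V_DS² − 23.14 V_DS + 8.8 = 0, giving V_DS = 0.42 V (the root below V_ov).
I_D = (8.8 − 0.42) / 2.14 = 3.92 mA.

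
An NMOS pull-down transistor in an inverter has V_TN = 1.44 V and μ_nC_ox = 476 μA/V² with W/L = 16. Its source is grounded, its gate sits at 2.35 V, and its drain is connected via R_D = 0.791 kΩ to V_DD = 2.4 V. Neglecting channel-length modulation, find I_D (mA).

V_GS = V_G = 2.35 V, so V_ov = 2.35 − 1.44 = 0.91 V.
k_n = μ_nC_ox · (W/L) = 7.616 mA/V².
Assume saturation: I_D = ½ k_n V_ov² = 0.5 × 7.616 × 0.91² = 3.15 mA, giving V_DS = V_DD − I_D R_D = 2.4 − 3.15 × 0.791 = -0.0943 V.
But -0.0943 V < V_ov = 0.91 V, so the device is actually in triode.
In triode I_D = k_n[V_ov V_DS − ½ V_DS²] and I_D = (V_DD − V_DS)/R_D. Equating: 3.01 V_DS² − 6.482 V_DS + 2.4 = 0, giving V_DS = 0.475 V (the root below V_ov).
I_D = (2.4 − 0.475) / 0.791 = 2.43 mA.

I_D = 2.43 mA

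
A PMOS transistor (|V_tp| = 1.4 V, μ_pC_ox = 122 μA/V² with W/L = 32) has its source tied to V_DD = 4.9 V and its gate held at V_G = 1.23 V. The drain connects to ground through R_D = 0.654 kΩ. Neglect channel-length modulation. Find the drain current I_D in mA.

I_D = 6.18 mA

V_SG = V_DD − V_G = 4.9 − 1.23 = 3.67 V, so V_ov = 3.67 − 1.4 = 2.27 V.
k_p = μ_pC_ox · (W/L) = 3.904 mA/V².
Assume saturation: I_D = ½ k_p V_ov² = 0.5 × 3.904 × 2.27² = 10.1 mA, giving V_SD = V_DD − I_D R_D = 4.9 − 10.1 × 0.654 = -1.68 V.
But -1.68 V < V_ov = 2.27 V, so the device is actually in triode.
In triode I_D = k_p[V_ov V_SD − ½ V_SD²] and I_D = (V_DD − V_SD)/R_D. Equating: 1.28 V_SD² − 6.796 V_SD + 4.9 = 0, giving V_SD = 0.86 V (the root below V_ov).
I_D = (4.9 − 0.86) / 0.654 = 6.18 mA.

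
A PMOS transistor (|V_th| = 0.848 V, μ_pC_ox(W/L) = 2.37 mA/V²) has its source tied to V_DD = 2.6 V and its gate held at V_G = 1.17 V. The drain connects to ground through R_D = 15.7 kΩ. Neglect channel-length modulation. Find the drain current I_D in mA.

V_SG = V_DD − V_G = 2.6 − 1.17 = 1.43 V, so V_ov = 1.43 − 0.848 = 0.582 V.
Assume saturation: I_D = ½ k_p V_ov² = 0.5 × 2.37 × 0.582² = 0.401 mA, giving V_SD = V_DD − I_D R_D = 2.6 − 0.401 × 15.7 = -3.7 V.
But -3.7 V < V_ov = 0.582 V, so the device is actually in triode.
In triode I_D = k_p[V_ov V_SD − ½ V_SD²] and I_D = (V_DD − V_SD)/R_D. Equating: 18.6 V_SD² − 22.66 V_SD + 2.6 = 0, giving V_SD = 0.128 V (the root below V_ov).
I_D = (2.6 − 0.128) / 15.7 = 0.157 mA.

I_D = 0.157 mA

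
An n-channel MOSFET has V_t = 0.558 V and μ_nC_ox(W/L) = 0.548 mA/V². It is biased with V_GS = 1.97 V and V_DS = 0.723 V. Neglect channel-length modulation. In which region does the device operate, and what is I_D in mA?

Triode; I_D = 0.416 mA

V_ov = V_GS − V_t = 1.97 − 0.558 = 1.41 V.
Since V_DS = 0.723 V < V_ov = 1.41 V, the device is in the triode region.
I_D = k_n [V_ov · V_DS − ½ V_DS²] = 0.548 × [1.41 × 0.723 − 0.5 × 0.723²] = 0.416 mA.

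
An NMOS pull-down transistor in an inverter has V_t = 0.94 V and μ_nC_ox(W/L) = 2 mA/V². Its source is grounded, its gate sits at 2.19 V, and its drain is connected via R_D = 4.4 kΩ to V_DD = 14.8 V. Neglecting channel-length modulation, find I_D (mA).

I_D = 1.56 mA

V_GS = V_G = 2.19 V, so V_ov = 2.19 − 0.94 = 1.25 V.
Assume saturation: I_D = ½ k_n V_ov² = 0.5 × 2 × 1.25² = 1.56 mA, giving V_DS = V_DD − I_D R_D = 14.8 − 1.56 × 4.4 = 7.92 V.
V_DS = 7.92 V ≥ V_ov = 1.25 V, confirming saturation.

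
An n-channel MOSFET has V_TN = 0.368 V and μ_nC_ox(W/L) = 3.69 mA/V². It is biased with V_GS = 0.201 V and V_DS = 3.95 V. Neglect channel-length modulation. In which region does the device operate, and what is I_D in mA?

V_GS = 0.201 V < V_TN = 0.368 V, so the transistor is in cutoff.

Cutoff; I_D = 0 mA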